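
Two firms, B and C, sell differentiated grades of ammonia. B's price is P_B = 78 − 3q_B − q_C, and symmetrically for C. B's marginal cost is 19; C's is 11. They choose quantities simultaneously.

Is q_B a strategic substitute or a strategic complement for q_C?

Firm B's profit: π = q_B(78 − 3q_B − q_C) − 19q_B.
∂π/∂q_B = 59 − 6q_B − q_C = 0 ⇒ q_B = 59/6 − (1/6)q_C.
The best-response slope dq_B/dq_C = −1/6 < 0: the reaction function is downward-sloping, so the choices are strategic substitutes.

strategic substitutes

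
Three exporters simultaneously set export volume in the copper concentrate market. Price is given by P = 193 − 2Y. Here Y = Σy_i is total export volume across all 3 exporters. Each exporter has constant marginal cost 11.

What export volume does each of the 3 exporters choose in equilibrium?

22.75

A representative exporter's profit is π_i = y_i(193 − 2Y) − 11y_i, with Y = y_i + Σ_{j≠i} y_j.
First-order condition: 182 − 4y_i − 2Σ_{j≠i} y_j = 0.
In a symmetric equilibrium every exporter chooses the same y, so Σ_{j≠i} y_j = 2y. The condition becomes 182 − 8y = 0, giving y = 182/8 = 22.75.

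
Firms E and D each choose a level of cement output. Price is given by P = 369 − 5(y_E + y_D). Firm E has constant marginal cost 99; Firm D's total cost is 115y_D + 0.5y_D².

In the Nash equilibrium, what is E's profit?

2000

Firm E's profit: π = y_E(369 − 5(y_E + y_D)) − 99y_E.
∂π/∂y_E = 270 − 10y_E − 5y_D = 0, so y_E = 27 − 0.5y_D.
For D: ∂π/∂y_D = 254 − 11y_D − 5y_E = 0 ⇒ y_D = 254/11 − (5/11)y_E.
Plugging y_D into E's best response: y_E = 27 − 0.5(254/11 − (5/11)y_E) ⇒ (17/22)y_E = 170/11, so y_E = 20.
Then y_D = 254/11 − (5/11)·20 = 14.
Price P = 369 − 5·34 = 199.
E's profit: (199 − 99)·20 = 2000.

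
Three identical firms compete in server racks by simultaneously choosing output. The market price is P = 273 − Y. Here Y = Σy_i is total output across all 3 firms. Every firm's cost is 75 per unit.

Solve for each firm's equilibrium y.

A representative firm's profit is π_i = y_i(273 − Y) − 75y_i, with Y = y_i + Σ_{j≠i} y_j.
First-order condition: 198 − 2y_i − Σ_{j≠i} y_j = 0.
Imposing symmetry (y_j = y for all j) turns Σ_{j≠i} y_j into 2y, so 198 = 4y and y = 49.5.

49.5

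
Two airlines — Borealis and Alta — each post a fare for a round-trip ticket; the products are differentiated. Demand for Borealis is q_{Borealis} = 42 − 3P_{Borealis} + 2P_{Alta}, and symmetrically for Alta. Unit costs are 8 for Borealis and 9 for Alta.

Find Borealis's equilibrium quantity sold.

Borealis's profit: π = (P_{Borealis} − 8)(42 − 3P_{Borealis} + 2P_{Alta}).
∂π/∂P_{Borealis} = 66 − 6P_{Borealis} + 2P_{Alta} = 0 ⇒ P_{Borealis} = 11 + (1/3)P_{Alta}.
Similarly P_{Alta} = 11.5 + (1/3)P_{Borealis}.
Substituting the second reaction function into the first: P_{Borealis} = 11 + (1/3)(11.5 + (1/3)P_{Borealis}), which gives (8/9)P_{Borealis} = 89/6 ⇒ P_{Borealis} = 16.6875.
Then P_{Alta} = 11.5 + (1/3)·16.6875 = 17.0625.
q_{Borealis} = 42 − 3·16.6875 + 2·17.0625 = 26.0625.

26.0625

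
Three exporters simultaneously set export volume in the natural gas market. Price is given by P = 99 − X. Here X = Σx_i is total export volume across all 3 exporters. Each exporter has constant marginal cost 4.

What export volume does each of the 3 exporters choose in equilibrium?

A representative exporter's profit is π_i = x_i(99 − X) − 4x_i, with X = x_i + Σ_{j≠i} x_j.
First-order condition: 95 − 2x_i − Σ_{j≠i} x_j = 0.
With identical exporters, set every x_j = x: then 95 − 2x − 2x = 0, i.e. x = 95/4 = 23.75.

23.75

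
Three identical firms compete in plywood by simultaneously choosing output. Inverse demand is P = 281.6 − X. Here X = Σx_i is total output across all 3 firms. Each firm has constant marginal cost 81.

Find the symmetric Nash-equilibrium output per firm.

50.15

A representative firm's profit is π_i = x_i(281.6 − X) − 81x_i, with X = x_i + Σ_{j≠i} x_j.
First-order condition: 200.6 − 2x_i − Σ_{j≠i} x_j = 0.
In a symmetric equilibrium every firm chooses the same x, so Σ_{j≠i} x_j = 2x. The condition becomes 200.6 − 4x = 0, giving x = 200.6/4 = 50.15.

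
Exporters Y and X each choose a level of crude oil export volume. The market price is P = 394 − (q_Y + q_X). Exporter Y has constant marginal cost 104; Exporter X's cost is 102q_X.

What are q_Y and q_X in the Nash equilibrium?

96, 98

Exporter Y's profit: π = q_Y(394 − (q_Y + q_X)) − 104q_Y.
∂π/∂q_Y = 290 − 2q_Y − q_X = 0, so q_Y = 145 − 0.5q_X.
By the same steps for X: q_X = 146 − 0.5q_Y.
Substituting the second reaction function into the first: q_Y = 145 − 0.5(146 − 0.5q_Y), which gives 0.75q_Y = 72 ⇒ q_Y = 96.
Then q_X = 146 − 0.5·96 = 98.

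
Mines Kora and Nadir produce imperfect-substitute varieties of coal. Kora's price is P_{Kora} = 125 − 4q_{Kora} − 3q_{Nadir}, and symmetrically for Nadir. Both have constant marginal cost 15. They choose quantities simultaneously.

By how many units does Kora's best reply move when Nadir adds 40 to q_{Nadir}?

Mine Kora's profit: π = q_{Kora}(125 − 4q_{Kora} − 3q_{Nadir}) − 15q_{Kora}.
∂π/∂q_{Kora} = 110 − 8q_{Kora} − 3q_{Nadir} = 0 ⇒ q_{Kora} = 13.75 − 0.375q_{Nadir}.
The reaction-function slope is −0.375, so a 40-unit rise in q_{Nadir} moves q_{Kora} by −0.375 × 40 = −15. Kora's best response falls — the actions are strategic substitutes.

-15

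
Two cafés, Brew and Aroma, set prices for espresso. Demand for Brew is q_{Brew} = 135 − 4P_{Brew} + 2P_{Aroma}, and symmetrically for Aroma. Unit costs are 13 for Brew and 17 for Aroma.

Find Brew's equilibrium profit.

Brew's profit: π = (P_{Brew} − 13)(135 − 4P_{Brew} + 2P_{Aroma}).
∂π/∂P_{Brew} = 187 − 8P_{Brew} + 2P_{Aroma} = 0 ⇒ P_{Brew} = 23.375 + 0.25P_{Aroma}.
Similarly P_{Aroma} = 25.375 + 0.25P_{Brew}.
Solving the two reaction functions simultaneously: (1 − (0.25)(0.25))P_{Brew} = 23.375 + 0.25·25.375, so 0.9375P_{Brew} = 951/32 and P_{Brew} = 31.7.
Then P_{Aroma} = 25.375 + 0.25·31.7 = 33.3.
q_{Brew} = 135 − 4·31.7 + 2·33.3 = 74.8.
Profit = (31.7 − 13)·74.8 = 1398.76.

1398.76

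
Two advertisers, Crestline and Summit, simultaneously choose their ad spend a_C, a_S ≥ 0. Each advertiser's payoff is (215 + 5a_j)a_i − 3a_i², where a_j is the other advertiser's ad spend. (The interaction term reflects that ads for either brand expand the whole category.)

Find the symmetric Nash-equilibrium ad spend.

215

Crestline's payoff is (215 + 5a_S)a_C − 3a_C².
∂π/∂a_C = 215 + 5a_S − 6a_C = 0, so a_C = 215/6 + (5/6)a_S.
Setting a_C = a_S in the reaction function: a_C = 215/6 + (5/6)a_C, so a_C = (215/6) / (1/6) = 215.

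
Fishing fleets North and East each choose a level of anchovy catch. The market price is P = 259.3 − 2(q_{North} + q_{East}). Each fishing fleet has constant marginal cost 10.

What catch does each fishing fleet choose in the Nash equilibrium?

41.55

Fishing fleet North's profit: π = q_{North}(259.3 − 2(q_{North} + q_{East})) − 10q_{North}.
∂π/∂q_{North} = 249.3 − 4q_{North} − 2q_{East} = 0, so q_{North} = 62.325 − 0.5q_{East}.
The game is symmetric, so in equilibrium q_{East} = q_{North}: the reaction function gives 1.5q_{North} = 62.325, hence q_{North} = 41.55.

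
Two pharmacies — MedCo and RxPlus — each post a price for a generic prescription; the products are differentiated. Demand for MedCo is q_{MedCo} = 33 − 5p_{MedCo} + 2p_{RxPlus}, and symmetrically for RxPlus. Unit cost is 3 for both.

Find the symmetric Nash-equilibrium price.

6

MedCo's profit: π = (p_{MedCo} − 3)(33 − 5p_{MedCo} + 2p_{RxPlus}).
∂π/∂p_{MedCo} = 48 − 10p_{MedCo} + 2p_{RxPlus} = 0 ⇒ p_{MedCo} = 4.8 + 0.2p_{RxPlus}.
The game is symmetric, so in equilibrium p_{RxPlus} = p_{MedCo}: the reaction function gives 0.8p_{MedCo} = 4.8, hence p_{MedCo} = 6.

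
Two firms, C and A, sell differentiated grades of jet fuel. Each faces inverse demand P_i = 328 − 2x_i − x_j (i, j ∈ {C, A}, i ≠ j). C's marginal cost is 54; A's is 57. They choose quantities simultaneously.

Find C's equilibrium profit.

6050

Firm C's profit: π = x_C(328 − 2x_C − x_A) − 54x_C.
∂π/∂x_C = 274 − 4x_C − x_A = 0 ⇒ x_C = 68.5 − 0.25x_A.
Similarly x_A = 67.75 − 0.25x_C.
Substituting the second reaction function into the first: x_C = 68.5 − 0.25(67.75 − 0.25x_C), which gives 0.9375x_C = 51.5625 ⇒ x_C = 55.
Then x_A = 67.75 − 0.25·55 = 54.
P_C = 328 − 2·55 − 54 = 164.
Profit = (164 − 54)·55 = 6050.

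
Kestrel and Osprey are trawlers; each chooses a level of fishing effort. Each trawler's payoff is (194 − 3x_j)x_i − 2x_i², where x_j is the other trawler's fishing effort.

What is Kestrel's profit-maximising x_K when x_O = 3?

46.25

Kestrel's payoff is (194 − 3x_O)x_K − 2x_K².
∂π/∂x_K = 194 − 3x_O − 4x_K = 0, so x_K = 48.5 − 0.75x_O.
At x_O = 3: x_K = 48.5 − 0.75·3 = 46.25.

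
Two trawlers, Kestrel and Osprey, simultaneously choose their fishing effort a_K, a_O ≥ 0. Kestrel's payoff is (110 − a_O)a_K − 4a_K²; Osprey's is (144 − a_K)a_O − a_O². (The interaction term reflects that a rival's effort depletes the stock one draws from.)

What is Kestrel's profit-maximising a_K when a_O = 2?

Expanding Kestrel's payoff: 110a_K − a_Oa_K − 4a_K².
∂π/∂a_K = 110 − a_O − 8a_K = 0, so a_K = 13.75 − 0.125a_O.
At a_O = 2: a_K = 13.75 − 0.125·2 = 13.5.

13.5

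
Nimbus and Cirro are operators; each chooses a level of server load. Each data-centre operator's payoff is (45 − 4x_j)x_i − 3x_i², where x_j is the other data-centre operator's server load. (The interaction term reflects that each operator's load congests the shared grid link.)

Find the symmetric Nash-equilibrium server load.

4.5

Nimbus's payoff is (45 − 4x_C)x_N − 3x_N².
∂π/∂x_N = 45 − 4x_C − 6x_N = 0, so x_N = 7.5 − (2/3)x_C.
The game is symmetric, so in equilibrium x_C = x_N: the reaction function gives (5/3)x_N = 7.5, hence x_N = 4.5.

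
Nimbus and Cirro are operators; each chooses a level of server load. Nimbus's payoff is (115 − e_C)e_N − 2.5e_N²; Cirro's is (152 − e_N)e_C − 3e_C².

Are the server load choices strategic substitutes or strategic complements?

Expanding Nimbus's payoff: 115e_N − e_Ce_N − 2.5e_N².
∂π/∂e_N = 115 − e_C − 5e_N = 0, so e_N = 23 − 0.2e_C.
The best-response slope de_N/de_C = −0.2 < 0: the reaction function is downward-sloping, so the choices are strategic substitutes.

strategic substitutes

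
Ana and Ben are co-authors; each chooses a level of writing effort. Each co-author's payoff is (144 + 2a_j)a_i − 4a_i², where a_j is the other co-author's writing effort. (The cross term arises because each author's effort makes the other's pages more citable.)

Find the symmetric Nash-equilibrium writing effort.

24

Ana's payoff is (144 + 2a_B)a_A − 4a_A².
∂π/∂a_A = 144 + 2a_B − 8a_A = 0, so a_A = 18 + 0.25a_B.
Setting a_A = a_B in the reaction function: a_A = 18 + 0.25a_A, so a_A = 18 / 0.75 = 24.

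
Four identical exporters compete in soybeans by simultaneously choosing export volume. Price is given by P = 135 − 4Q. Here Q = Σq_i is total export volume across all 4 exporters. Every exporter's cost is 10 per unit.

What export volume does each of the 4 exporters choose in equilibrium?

6.25

A representative exporter's profit is π_i = q_i(135 − 4Q) − 10q_i, with Q = q_i + Σ_{j≠i} q_j.
First-order condition: 125 − 8q_i − 4Σ_{j≠i} q_j = 0.
With identical exporters, set every q_j = q: then 125 − 8q − 12q = 0, i.e. q = 125/20 = 6.25.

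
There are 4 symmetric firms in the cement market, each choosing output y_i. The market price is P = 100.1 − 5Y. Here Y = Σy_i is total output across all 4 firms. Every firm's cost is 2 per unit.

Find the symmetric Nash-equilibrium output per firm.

A representative firm's profit is π_i = y_i(100.1 − 5Y) − 2y_i, with Y = y_i + Σ_{j≠i} y_j.
First-order condition: 98.1 − 10y_i − 5Σ_{j≠i} y_j = 0.
With identical firms, set every y_j = y: then 98.1 − 10y − 15y = 0, i.e. y = 98.1/25 = 3.924.

3.924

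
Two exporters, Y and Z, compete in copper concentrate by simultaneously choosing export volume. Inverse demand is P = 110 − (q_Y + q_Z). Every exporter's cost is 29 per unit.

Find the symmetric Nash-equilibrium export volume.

27

Exporter Y's profit: π = q_Y(110 − (q_Y + q_Z)) − 29q_Y.
∂π/∂q_Y = 81 − 2q_Y − q_Z = 0, so q_Y = 40.5 − 0.5q_Z.
The game is symmetric, so in equilibrium q_Z = q_Y: the reaction function gives 1.5q_Y = 40.5, hence q_Y = 27.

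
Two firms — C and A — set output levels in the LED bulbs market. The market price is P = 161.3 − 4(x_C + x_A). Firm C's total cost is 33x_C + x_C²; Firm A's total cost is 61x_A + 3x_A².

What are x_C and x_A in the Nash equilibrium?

Firm C's profit: π = x_C(161.3 − 4(x_C + x_A)) − 33x_C − x_C².
∂π/∂x_C = 128.3 − 10x_C − 4x_A = 0, so x_C = 12.83 − 0.4x_A.
For A: ∂π/∂x_A = 100.3 − 14x_A − 4x_C = 0 ⇒ x_A = 1003/140 − (2/7)x_C.
Substituting the second reaction function into the first: x_C = 12.83 − 0.4(1003/140 − (2/7)x_C), which gives (31/35)x_C = 279/28 ⇒ x_C = 11.25.
Then x_A = 1003/140 − (2/7)·11.25 = 3.95.

11.25, 3.95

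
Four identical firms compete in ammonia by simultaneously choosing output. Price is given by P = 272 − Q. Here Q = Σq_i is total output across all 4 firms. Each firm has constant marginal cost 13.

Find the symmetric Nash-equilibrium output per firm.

A representative firm's profit is π_i = q_i(272 − Q) − 13q_i, with Q = q_i + Σ_{j≠i} q_j.
First-order condition: 259 − 2q_i − Σ_{j≠i} q_j = 0.
In a symmetric equilibrium every firm chooses the same q, so Σ_{j≠i} q_j = 3q. The condition becomes 259 − 5q = 0, giving q = 259/5 = 51.8.

51.8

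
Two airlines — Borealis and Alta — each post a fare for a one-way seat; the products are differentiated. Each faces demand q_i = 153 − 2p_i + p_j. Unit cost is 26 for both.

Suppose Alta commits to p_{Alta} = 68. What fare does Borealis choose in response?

Borealis's profit: π = (p_{Borealis} − 26)(153 − 2p_{Borealis} + p_{Alta}).
∂π/∂p_{Borealis} = 205 − 4p_{Borealis} + p_{Alta} = 0 ⇒ p_{Borealis} = 51.25 + 0.25p_{Alta}.
At p_{Alta} = 68: p_{Borealis} = 51.25 + 0.25·68 = 68.25.

68.25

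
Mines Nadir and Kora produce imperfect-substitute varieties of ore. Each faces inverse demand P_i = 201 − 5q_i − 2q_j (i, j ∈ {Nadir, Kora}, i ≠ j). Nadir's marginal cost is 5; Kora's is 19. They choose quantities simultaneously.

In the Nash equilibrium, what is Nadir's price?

Mine Nadir's profit: π = q_{Nadir}(201 − 5q_{Nadir} − 2q_{Kora}) − 5q_{Nadir}.
∂π/∂q_{Nadir} = 196 − 10q_{Nadir} − 2q_{Kora} = 0 ⇒ q_{Nadir} = 19.6 − 0.2q_{Kora}.
Similarly q_{Kora} = 18.2 − 0.2q_{Nadir}.
Substituting the second reaction function into the first: q_{Nadir} = 19.6 − 0.2(18.2 − 0.2q_{Nadir}), which gives 0.96q_{Nadir} = 15.96 ⇒ q_{Nadir} = 16.625.
Then q_{Kora} = 18.2 − 0.2·16.625 = 14.875.
P_{Nadir} = 201 − 5·16.625 − 2·14.875 = 88.125.

88.125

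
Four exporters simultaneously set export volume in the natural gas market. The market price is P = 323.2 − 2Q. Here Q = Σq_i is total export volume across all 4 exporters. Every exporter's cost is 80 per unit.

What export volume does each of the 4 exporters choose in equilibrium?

A representative exporter's profit is π_i = q_i(323.2 − 2Q) − 80q_i, with Q = q_i + Σ_{j≠i} q_j.
First-order condition: 243.2 − 4q_i − 2Σ_{j≠i} q_j = 0.
In a symmetric equilibrium every exporter chooses the same q, so Σ_{j≠i} q_j = 3q. The condition becomes 243.2 − 10q = 0, giving q = 243.2/10 = 24.32.

24.32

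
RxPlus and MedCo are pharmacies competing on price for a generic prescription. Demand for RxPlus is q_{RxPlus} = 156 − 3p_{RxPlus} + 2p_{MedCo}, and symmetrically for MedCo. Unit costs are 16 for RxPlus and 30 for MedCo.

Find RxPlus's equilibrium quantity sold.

RxPlus's profit: π = (p_{RxPlus} − 16)(156 − 3p_{RxPlus} + 2p_{MedCo}).
∂π/∂p_{RxPlus} = 204 − 6p_{RxPlus} + 2p_{MedCo} = 0 ⇒ p_{RxPlus} = 34 + (1/3)p_{MedCo}.
Similarly p_{MedCo} = 41 + (1/3)p_{RxPlus}.
Substituting the second reaction function into the first: p_{RxPlus} = 34 + (1/3)(41 + (1/3)p_{RxPlus}), which gives (8/9)p_{RxPlus} = 143/3 ⇒ p_{RxPlus} = 53.625.
Then p_{MedCo} = 41 + (1/3)·53.625 = 58.875.
q_{RxPlus} = 156 − 3·53.625 + 2·58.875 = 112.875.

112.875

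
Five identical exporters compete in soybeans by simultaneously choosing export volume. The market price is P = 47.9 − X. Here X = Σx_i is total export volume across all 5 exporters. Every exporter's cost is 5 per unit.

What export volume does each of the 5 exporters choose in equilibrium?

A representative exporter's profit is π_i = x_i(47.9 − X) − 5x_i, with X = x_i + Σ_{j≠i} x_j.
First-order condition: 42.9 − 2x_i − Σ_{j≠i} x_j = 0.
Imposing symmetry (x_j = x for all j) turns Σ_{j≠i} x_j into 4x, so 42.9 = 6x and x = 7.15.

7.15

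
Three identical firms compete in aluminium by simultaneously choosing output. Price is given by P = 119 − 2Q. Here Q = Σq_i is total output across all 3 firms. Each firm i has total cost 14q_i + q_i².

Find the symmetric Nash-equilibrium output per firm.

10.5

A representative firm's profit is π_i = q_i(119 − 2Q) − 14q_i − q_i², with Q = q_i + Σ_{j≠i} q_j.
First-order condition: 105 − 6q_i − 2Σ_{j≠i} q_j = 0.
In a symmetric equilibrium every firm chooses the same q, so Σ_{j≠i} q_j = 2q. The condition becomes 105 − 10q = 0, giving q = 105/10 = 10.5.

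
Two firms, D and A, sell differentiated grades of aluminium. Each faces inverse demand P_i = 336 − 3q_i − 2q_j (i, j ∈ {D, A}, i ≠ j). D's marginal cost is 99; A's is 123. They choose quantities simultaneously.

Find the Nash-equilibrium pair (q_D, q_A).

31.125, 25.125

Firm D's profit: π = q_D(336 − 3q_D − 2q_A) − 99q_D.
∂π/∂q_D = 237 − 6q_D − 2q_A = 0 ⇒ q_D = 39.5 − (1/3)q_A.
Similarly q_A = 35.5 − (1/3)q_D.
Substituting the second reaction function into the first: q_D = 39.5 − (1/3)(35.5 − (1/3)q_D), which gives (8/9)q_D = 83/3 ⇒ q_D = 31.125.
Then q_A = 35.5 − (1/3)·31.125 = 25.125.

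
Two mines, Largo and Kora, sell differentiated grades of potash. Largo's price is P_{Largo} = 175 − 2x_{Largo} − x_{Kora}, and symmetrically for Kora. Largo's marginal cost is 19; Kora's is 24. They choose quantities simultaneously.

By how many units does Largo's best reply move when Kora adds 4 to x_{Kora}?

-1

Mine Largo's profit: π = x_{Largo}(175 − 2x_{Largo} − x_{Kora}) − 19x_{Largo}.
∂π/∂x_{Largo} = 156 − 4x_{Largo} − x_{Kora} = 0 ⇒ x_{Largo} = 39 − 0.25x_{Kora}.
The reaction-function slope is −0.25, so a 4-unit rise in x_{Kora} moves x_{Largo} by −0.25 × 4 = −1. Largo's best response falls — the actions are strategic substitutes.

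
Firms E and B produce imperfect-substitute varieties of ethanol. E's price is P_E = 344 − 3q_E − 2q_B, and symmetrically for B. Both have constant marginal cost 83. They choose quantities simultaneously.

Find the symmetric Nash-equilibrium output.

Firm E's profit: π = q_E(344 − 3q_E − 2q_B) − 83q_E.
∂π/∂q_E = 261 − 6q_E − 2q_B = 0 ⇒ q_E = 43.5 − (1/3)q_B.
By symmetry q_B = q_E; substituting into the reaction function, (4/3)q_E = 43.5 and q_E = 32.625.

32.625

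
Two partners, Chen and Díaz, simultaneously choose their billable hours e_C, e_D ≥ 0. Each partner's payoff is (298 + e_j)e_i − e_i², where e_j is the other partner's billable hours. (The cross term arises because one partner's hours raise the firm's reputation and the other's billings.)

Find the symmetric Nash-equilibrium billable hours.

298

Chen's payoff is (298 + e_D)e_C − e_C².
∂π/∂e_C = 298 + e_D − 2e_C = 0, so e_C = 149 + 0.5e_D.
By symmetry e_D = e_C; substituting into the reaction function, 0.5e_C = 149 and e_C = 298.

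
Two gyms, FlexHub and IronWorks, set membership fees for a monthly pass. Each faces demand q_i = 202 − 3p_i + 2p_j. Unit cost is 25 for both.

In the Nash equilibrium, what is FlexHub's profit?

5874.1875

FlexHub's profit: π = (p_{FlexHub} − 25)(202 − 3p_{FlexHub} + 2p_{IronWorks}).
∂π/∂p_{FlexHub} = 277 − 6p_{FlexHub} + 2p_{IronWorks} = 0 ⇒ p_{FlexHub} = 277/6 + (1/3)p_{IronWorks}.
Setting p_{FlexHub} = p_{IronWorks} in the reaction function: p_{FlexHub} = 277/6 + (1/3)p_{FlexHub}, so p_{FlexHub} = (277/6) / (2/3) = 69.25.
q_{FlexHub} = 202 − 3·69.25 + 2·69.25 = 132.75.
Profit = (69.25 − 25)·132.75 = 5874.1875.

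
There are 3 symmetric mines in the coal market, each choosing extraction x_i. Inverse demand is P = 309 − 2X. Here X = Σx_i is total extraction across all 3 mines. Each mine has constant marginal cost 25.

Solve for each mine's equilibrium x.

A representative mine's profit is π_i = x_i(309 − 2X) − 25x_i, with X = x_i + Σ_{j≠i} x_j.
First-order condition: 284 − 4x_i − 2Σ_{j≠i} x_j = 0.
With identical mines, set every x_j = x: then 284 − 4x − 4x = 0, i.e. x = 284/8 = 35.5.

35.5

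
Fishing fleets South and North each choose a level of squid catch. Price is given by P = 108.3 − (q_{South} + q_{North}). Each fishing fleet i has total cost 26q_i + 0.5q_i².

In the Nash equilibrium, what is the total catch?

41.15

Fishing fleet South's profit: π = q_{South}(108.3 − (q_{South} + q_{North})) − 26q_{South} − 0.5q_{South}².
∂π/∂q_{South} = 82.3 − 3q_{South} − q_{North} = 0, so q_{South} = 823/30 − (1/3)q_{North}.
The game is symmetric, so in equilibrium q_{North} = q_{South}: the reaction function gives (4/3)q_{South} = 823/30, hence q_{South} = 20.575.
Total catch: 20.575 + 20.575 = 41.15.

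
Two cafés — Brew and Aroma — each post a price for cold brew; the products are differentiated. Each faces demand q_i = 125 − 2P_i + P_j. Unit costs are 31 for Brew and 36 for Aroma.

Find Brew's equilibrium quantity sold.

Brew's profit: π = (P_{Brew} − 31)(125 − 2P_{Brew} + P_{Aroma}).
∂π/∂P_{Brew} = 187 − 4P_{Brew} + P_{Aroma} = 0 ⇒ P_{Brew} = 46.75 + 0.25P_{Aroma}.
Similarly P_{Aroma} = 49.25 + 0.25P_{Brew}.
Substituting the second reaction function into the first: P_{Brew} = 46.75 + 0.25(49.25 + 0.25P_{Brew}), which gives 0.9375P_{Brew} = 59.0625 ⇒ P_{Brew} = 63.
Then P_{Aroma} = 49.25 + 0.25·63 = 65.
q_{Brew} = 125 − 2·63 + 65 = 64.

64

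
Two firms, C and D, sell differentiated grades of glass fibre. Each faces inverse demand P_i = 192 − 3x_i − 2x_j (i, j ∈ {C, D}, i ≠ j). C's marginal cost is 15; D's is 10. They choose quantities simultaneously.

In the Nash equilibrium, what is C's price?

Firm C's profit: π = x_C(192 − 3x_C − 2x_D) − 15x_C.
∂π/∂x_C = 177 − 6x_C − 2x_D = 0 ⇒ x_C = 29.5 − (1/3)x_D.
Similarly x_D = 91/3 − (1/3)x_C.
Plugging x_D into C's best response: x_C = 29.5 − (1/3)(91/3 − (1/3)x_C) ⇒ (8/9)x_C = 349/18, so x_C = 21.8125.
Then x_D = 91/3 − (1/3)·21.8125 = 23.0625.
P_C = 192 − 3·21.8125 − 2·23.0625 = 80.4375.

80.4375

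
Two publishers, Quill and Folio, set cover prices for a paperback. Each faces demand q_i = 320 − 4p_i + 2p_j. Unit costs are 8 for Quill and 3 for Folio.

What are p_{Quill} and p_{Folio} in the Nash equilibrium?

Quill's profit: π = (p_{Quill} − 8)(320 − 4p_{Quill} + 2p_{Folio}).
∂π/∂p_{Quill} = 352 − 8p_{Quill} + 2p_{Folio} = 0 ⇒ p_{Quill} = 44 + 0.25p_{Folio}.
Similarly p_{Folio} = 41.5 + 0.25p_{Quill}.
Plugging p_{Folio} into Quill's best response: p_{Quill} = 44 + 0.25(41.5 + 0.25p_{Quill}) ⇒ 0.9375p_{Quill} = 54.375, so p_{Quill} = 58.
Then p_{Folio} = 41.5 + 0.25·58 = 56.

58, 56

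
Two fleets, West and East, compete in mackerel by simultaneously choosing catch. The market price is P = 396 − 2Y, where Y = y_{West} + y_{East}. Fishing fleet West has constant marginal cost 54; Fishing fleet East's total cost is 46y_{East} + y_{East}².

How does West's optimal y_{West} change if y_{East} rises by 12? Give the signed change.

-6

Fishing fleet West's profit: π = y_{West}(396 − 2(y_{West} + y_{East})) − 54y_{West}.
∂π/∂y_{West} = 342 − 4y_{West} − 2y_{East} = 0, so y_{West} = 85.5 − 0.5y_{East}.
The reaction-function slope is −0.5, so a 12-unit rise in y_{East} moves y_{West} by −0.5 × 12 = −6. West's best response falls — the actions are strategic substitutes.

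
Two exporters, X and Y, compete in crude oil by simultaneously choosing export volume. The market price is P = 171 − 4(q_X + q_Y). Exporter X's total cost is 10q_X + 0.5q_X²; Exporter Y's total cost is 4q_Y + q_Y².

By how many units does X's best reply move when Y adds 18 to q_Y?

-8

Exporter X's profit: π = q_X(171 − 4(q_X + q_Y)) − 10q_X − 0.5q_X².
∂π/∂q_X = 161 − 9q_X − 4q_Y = 0, so q_X = 161/9 − (4/9)q_Y.
The reaction-function slope is −4/9, so an 18-unit rise in q_Y moves q_X by −4/9 × 18 = −8. X's best response falls — the actions are strategic substitutes.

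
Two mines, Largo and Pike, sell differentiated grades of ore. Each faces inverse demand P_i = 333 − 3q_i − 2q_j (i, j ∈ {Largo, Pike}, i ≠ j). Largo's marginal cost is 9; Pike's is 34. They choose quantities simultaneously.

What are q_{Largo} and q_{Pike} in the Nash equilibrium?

42.0625, 35.8125

Mine Largo's profit: π = q_{Largo}(333 − 3q_{Largo} − 2q_{Pike}) − 9q_{Largo}.
∂π/∂q_{Largo} = 324 − 6q_{Largo} − 2q_{Pike} = 0 ⇒ q_{Largo} = 54 − (1/3)q_{Pike}.
Similarly q_{Pike} = 299/6 − (1/3)q_{Largo}.
Substituting the second reaction function into the first: q_{Largo} = 54 − (1/3)(299/6 − (1/3)q_{Largo}), which gives (8/9)q_{Largo} = 673/18 ⇒ q_{Largo} = 42.0625.
Then q_{Pike} = 299/6 − (1/3)·42.0625 = 35.8125.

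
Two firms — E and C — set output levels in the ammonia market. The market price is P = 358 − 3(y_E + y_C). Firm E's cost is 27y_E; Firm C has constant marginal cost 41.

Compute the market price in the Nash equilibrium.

142

Firm E's profit: π = y_E(358 − 3(y_E + y_C)) − 27y_E.
∂π/∂y_E = 331 − 6y_E − 3y_C = 0, so y_E = 331/6 − 0.5y_C.
By the same steps for C: y_C = 317/6 − 0.5y_E.
Solving the two reaction functions simultaneously: (1 − (−0.5)(−0.5))y_E = 331/6 − 0.5·(317/6), so 0.75y_E = 28.75 and y_E = 115/3.
Then y_C = 317/6 − 0.5·(115/3) = 101/3.
Equilibrium price: P = 358 − 3·72 = 142.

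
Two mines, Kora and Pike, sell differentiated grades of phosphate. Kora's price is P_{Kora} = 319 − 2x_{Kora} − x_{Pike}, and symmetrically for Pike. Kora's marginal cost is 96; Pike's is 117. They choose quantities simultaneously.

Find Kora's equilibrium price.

188

Mine Kora's profit: π = x_{Kora}(319 − 2x_{Kora} − x_{Pike}) − 96x_{Kora}.
∂π/∂x_{Kora} = 223 − 4x_{Kora} − x_{Pike} = 0 ⇒ x_{Kora} = 55.75 − 0.25x_{Pike}.
Similarly x_{Pike} = 50.5 − 0.25x_{Kora}.
Substituting the second reaction function into the first: x_{Kora} = 55.75 − 0.25(50.5 − 0.25x_{Kora}), which gives 0.9375x_{Kora} = 43.125 ⇒ x_{Kora} = 46.
Then x_{Pike} = 50.5 − 0.25·46 = 39.
P_{Kora} = 319 − 2·46 − 39 = 188.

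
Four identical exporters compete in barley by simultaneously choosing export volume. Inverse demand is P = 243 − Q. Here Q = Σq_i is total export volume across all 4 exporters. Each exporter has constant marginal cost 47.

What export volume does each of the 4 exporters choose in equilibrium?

39.2

A representative exporter's profit is π_i = q_i(243 − Q) − 47q_i, with Q = q_i + Σ_{j≠i} q_j.
First-order condition: 196 − 2q_i − Σ_{j≠i} q_j = 0.
Imposing symmetry (q_j = q for all j) turns Σ_{j≠i} q_j into 3q, so 196 = 5q and q = 39.2.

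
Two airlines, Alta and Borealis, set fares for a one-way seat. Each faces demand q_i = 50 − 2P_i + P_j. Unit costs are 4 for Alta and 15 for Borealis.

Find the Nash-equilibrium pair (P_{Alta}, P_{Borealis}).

Alta's profit: π = (P_{Alta} − 4)(50 − 2P_{Alta} + P_{Borealis}).
∂π/∂P_{Alta} = 58 − 4P_{Alta} + P_{Borealis} = 0 ⇒ P_{Alta} = 14.5 + 0.25P_{Borealis}.
Similarly P_{Borealis} = 20 + 0.25P_{Alta}.
Solving the two reaction functions simultaneously: (1 − (0.25)(0.25))P_{Alta} = 14.5 + 0.25·20, so 0.9375P_{Alta} = 19.5 and P_{Alta} = 20.8.
Then P_{Borealis} = 20 + 0.25·20.8 = 25.2.

20.8, 25.2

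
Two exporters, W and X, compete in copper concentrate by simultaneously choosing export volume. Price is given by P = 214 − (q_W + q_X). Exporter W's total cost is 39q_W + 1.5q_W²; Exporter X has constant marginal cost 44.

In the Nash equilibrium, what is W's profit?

Exporter W's profit: π = q_W(214 − (q_W + q_X)) − 39q_W − 1.5q_W².
∂π/∂q_W = 175 − 5q_W − q_X = 0, so q_W = 35 − 0.2q_X.
For X: ∂π/∂q_X = 170 − 2q_X − q_W = 0 ⇒ q_X = 85 − 0.5q_W.
Plugging q_X into W's best response: q_W = 35 − 0.2(85 − 0.5q_W) ⇒ 0.9q_W = 18, so q_W = 20.
Then q_X = 85 − 0.5·20 = 75.
Price P = 214 − 95 = 119.
W's profit: (119 − 39)·20 − 1.5(20)² = 1000.

1000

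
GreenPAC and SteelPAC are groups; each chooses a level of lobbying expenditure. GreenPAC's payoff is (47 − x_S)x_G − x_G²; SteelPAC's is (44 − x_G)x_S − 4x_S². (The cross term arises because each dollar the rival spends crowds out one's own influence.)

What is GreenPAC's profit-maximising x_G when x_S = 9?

19

Expanding GreenPAC's payoff: 47x_G − x_Sx_G − x_G².
∂π/∂x_G = 47 − x_S − 2x_G = 0, so x_G = 23.5 − 0.5x_S.
At x_S = 9: x_G = 23.5 − 0.5·9 = 19.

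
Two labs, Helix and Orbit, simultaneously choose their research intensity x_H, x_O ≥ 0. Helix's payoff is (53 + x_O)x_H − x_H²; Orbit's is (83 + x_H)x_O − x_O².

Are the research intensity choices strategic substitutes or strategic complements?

Expanding Helix's payoff: 53x_H + x_Ox_H − x_H².
∂π/∂x_H = 53 + x_O − 2x_H = 0, so x_H = 26.5 + 0.5x_O.
The best-response slope dx_H/dx_O = 0.5 > 0: the reaction function is upward-sloping, so the choices are strategic complements.

strategic complements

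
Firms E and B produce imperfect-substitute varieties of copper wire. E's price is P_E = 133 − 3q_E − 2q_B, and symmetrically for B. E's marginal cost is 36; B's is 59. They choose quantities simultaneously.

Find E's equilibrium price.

76.6875

Firm E's profit: π = q_E(133 − 3q_E − 2q_B) − 36q_E.
∂π/∂q_E = 97 − 6q_E − 2q_B = 0 ⇒ q_E = 97/6 − (1/3)q_B.
Similarly q_B = 37/3 − (1/3)q_E.
Plugging q_B into E's best response: q_E = 97/6 − (1/3)(37/3 − (1/3)q_E) ⇒ (8/9)q_E = 217/18, so q_E = 13.5625.
Then q_B = 37/3 − (1/3)·13.5625 = 7.8125.
P_E = 133 − 3·13.5625 − 2·7.8125 = 76.6875.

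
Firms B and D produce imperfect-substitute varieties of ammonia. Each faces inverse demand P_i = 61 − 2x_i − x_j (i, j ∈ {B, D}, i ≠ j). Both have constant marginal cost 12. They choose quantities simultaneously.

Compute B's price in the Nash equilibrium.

Firm B's profit: π = x_B(61 − 2x_B − x_D) − 12x_B.
∂π/∂x_B = 49 − 4x_B − x_D = 0 ⇒ x_B = 12.25 − 0.25x_D.
By symmetry x_D = x_B; substituting into the reaction function, 1.25x_B = 12.25 and x_B = 9.8.
P_B = 61 − 2·9.8 − 9.8 = 31.6.

31.6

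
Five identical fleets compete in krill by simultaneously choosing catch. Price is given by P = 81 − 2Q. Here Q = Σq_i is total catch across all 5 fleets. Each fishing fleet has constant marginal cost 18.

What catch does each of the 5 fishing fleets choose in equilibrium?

A representative fishing fleet's profit is π_i = q_i(81 − 2Q) − 18q_i, with Q = q_i + Σ_{j≠i} q_j.
First-order condition: 63 − 4q_i − 2Σ_{j≠i} q_j = 0.
In a symmetric equilibrium every fishing fleet chooses the same q, so Σ_{j≠i} q_j = 4q. The condition becomes 63 − 12q = 0, giving q = 63/12 = 5.25.

5.25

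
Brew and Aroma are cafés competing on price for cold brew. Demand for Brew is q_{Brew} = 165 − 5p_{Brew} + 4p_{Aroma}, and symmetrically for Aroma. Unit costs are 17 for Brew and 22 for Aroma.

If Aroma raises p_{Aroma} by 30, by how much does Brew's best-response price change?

Brew's profit: π = (p_{Brew} − 17)(165 − 5p_{Brew} + 4p_{Aroma}).
∂π/∂p_{Brew} = 250 − 10p_{Brew} + 4p_{Aroma} = 0 ⇒ p_{Brew} = 25 + 0.4p_{Aroma}.
The reaction-function slope is 0.4, so a 30-unit rise in p_{Aroma} moves p_{Brew} by 0.4 × 30 = 12. Brew's best response rises — the actions are strategic complements.

12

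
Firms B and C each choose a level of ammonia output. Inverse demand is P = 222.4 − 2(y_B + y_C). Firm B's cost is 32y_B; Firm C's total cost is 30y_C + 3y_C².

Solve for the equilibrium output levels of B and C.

Firm B's profit: π = y_B(222.4 − 2(y_B + y_C)) − 32y_B.
∂π/∂y_B = 190.4 − 4y_B − 2y_C = 0, so y_B = 47.6 − 0.5y_C.
For C: ∂π/∂y_C = 192.4 − 10y_C − 2y_B = 0 ⇒ y_C = 19.24 − 0.2y_B.
Plugging y_C into B's best response: y_B = 47.6 − 0.5(19.24 − 0.2y_B) ⇒ 0.9y_B = 37.98, so y_B = 42.2.
Then y_C = 19.24 − 0.2·42.2 = 10.8.

42.2, 10.8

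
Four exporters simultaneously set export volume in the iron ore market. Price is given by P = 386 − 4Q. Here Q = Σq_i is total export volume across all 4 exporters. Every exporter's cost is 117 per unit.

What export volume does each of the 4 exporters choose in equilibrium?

13.45

A representative exporter's profit is π_i = q_i(386 − 4Q) − 117q_i, with Q = q_i + Σ_{j≠i} q_j.
First-order condition: 269 − 8q_i − 4Σ_{j≠i} q_j = 0.
With identical exporters, set every q_j = q: then 269 − 8q − 12q = 0, i.e. q = 269/20 = 13.45.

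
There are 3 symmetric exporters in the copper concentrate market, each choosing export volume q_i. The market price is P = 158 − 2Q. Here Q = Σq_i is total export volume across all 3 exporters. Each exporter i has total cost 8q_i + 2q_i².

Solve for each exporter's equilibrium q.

A representative exporter's profit is π_i = q_i(158 − 2Q) − 8q_i − 2q_i², with Q = q_i + Σ_{j≠i} q_j.
First-order condition: 150 − 8q_i − 2Σ_{j≠i} q_j = 0.
Imposing symmetry (q_j = q for all j) turns Σ_{j≠i} q_j into 2q, so 150 = 12q and q = 12.5.

12.5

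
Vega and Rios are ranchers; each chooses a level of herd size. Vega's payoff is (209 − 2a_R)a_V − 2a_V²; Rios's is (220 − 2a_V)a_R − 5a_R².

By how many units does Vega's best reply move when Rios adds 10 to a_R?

-5

Expanding Vega's payoff: 209a_V − 2a_Ra_V − 2a_V².
∂π/∂a_V = 209 − 2a_R − 4a_V = 0, so a_V = 52.25 − 0.5a_R.
The reaction-function slope is −0.5, so a 10-unit rise in a_R moves a_V by −0.5 × 10 = −5. Vega's best response falls — the actions are strategic substitutes.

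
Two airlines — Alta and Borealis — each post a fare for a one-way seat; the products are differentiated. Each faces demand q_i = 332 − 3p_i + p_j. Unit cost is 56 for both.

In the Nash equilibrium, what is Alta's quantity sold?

132

Alta's profit: π = (p_{Alta} − 56)(332 − 3p_{Alta} + p_{Borealis}).
∂π/∂p_{Alta} = 500 − 6p_{Alta} + p_{Borealis} = 0 ⇒ p_{Alta} = 250/3 + (1/6)p_{Borealis}.
The game is symmetric, so in equilibrium p_{Borealis} = p_{Alta}: the reaction function gives (5/6)p_{Alta} = 250/3, hence p_{Alta} = 100.
q_{Alta} = 332 − 3·100 + 100 = 132.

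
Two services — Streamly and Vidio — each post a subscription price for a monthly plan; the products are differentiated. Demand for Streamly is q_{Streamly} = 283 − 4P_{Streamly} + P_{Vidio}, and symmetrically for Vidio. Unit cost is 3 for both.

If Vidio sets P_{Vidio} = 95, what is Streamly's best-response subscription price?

Streamly's profit: π = (P_{Streamly} − 3)(283 − 4P_{Streamly} + P_{Vidio}).
∂π/∂P_{Streamly} = 295 − 8P_{Streamly} + P_{Vidio} = 0 ⇒ P_{Streamly} = 36.875 + 0.125P_{Vidio}.
At P_{Vidio} = 95: P_{Streamly} = 36.875 + 0.125·95 = 48.75.

48.75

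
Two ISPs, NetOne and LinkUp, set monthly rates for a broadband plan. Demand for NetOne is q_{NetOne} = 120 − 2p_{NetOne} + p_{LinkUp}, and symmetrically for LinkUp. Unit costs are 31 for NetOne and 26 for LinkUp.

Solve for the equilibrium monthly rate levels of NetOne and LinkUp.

60, 58

NetOne's profit: π = (p_{NetOne} − 31)(120 − 2p_{NetOne} + p_{LinkUp}).
∂π/∂p_{NetOne} = 182 − 4p_{NetOne} + p_{LinkUp} = 0 ⇒ p_{NetOne} = 45.5 + 0.25p_{LinkUp}.
Similarly p_{LinkUp} = 43 + 0.25p_{NetOne}.
Solving the two reaction functions simultaneously: (1 − (0.25)(0.25))p_{NetOne} = 45.5 + 0.25·43, so 0.9375p_{NetOne} = 56.25 and p_{NetOne} = 60.
Then p_{LinkUp} = 43 + 0.25·60 = 58.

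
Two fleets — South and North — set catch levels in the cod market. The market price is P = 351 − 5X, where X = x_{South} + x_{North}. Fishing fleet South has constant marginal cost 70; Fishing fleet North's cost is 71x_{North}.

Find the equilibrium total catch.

37.4

Fishing fleet South's profit: π = x_{South}(351 − 5(x_{South} + x_{North})) − 70x_{South}.
∂π/∂x_{South} = 281 − 10x_{South} − 5x_{North} = 0, so x_{South} = 28.1 − 0.5x_{North}.
By the same steps for North: x_{North} = 28 − 0.5x_{South}.
Solving the two reaction functions simultaneously: (1 − (−0.5)(−0.5))x_{South} = 28.1 − 0.5·28, so 0.75x_{South} = 14.1 and x_{South} = 18.8.
Then x_{North} = 28 − 0.5·18.8 = 18.6.
Total catch: 18.8 + 18.6 = 37.4.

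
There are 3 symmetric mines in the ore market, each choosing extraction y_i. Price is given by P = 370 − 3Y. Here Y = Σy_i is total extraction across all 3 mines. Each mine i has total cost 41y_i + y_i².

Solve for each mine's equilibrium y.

23.5

A representative mine's profit is π_i = y_i(370 − 3Y) − 41y_i − y_i², with Y = y_i + Σ_{j≠i} y_j.
First-order condition: 329 − 8y_i − 3Σ_{j≠i} y_j = 0.
With identical mines, set every y_j = y: then 329 − 8y − 6y = 0, i.e. y = 329/14 = 23.5.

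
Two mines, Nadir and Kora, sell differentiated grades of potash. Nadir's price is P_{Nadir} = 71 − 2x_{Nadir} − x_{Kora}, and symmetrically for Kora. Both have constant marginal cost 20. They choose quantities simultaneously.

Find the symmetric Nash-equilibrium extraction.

10.2

Mine Nadir's profit: π = x_{Nadir}(71 − 2x_{Nadir} − x_{Kora}) − 20x_{Nadir}.
∂π/∂x_{Nadir} = 51 − 4x_{Nadir} − x_{Kora} = 0 ⇒ x_{Nadir} = 12.75 − 0.25x_{Kora}.
The game is symmetric, so in equilibrium x_{Kora} = x_{Nadir}: the reaction function gives 1.25x_{Nadir} = 12.75, hence x_{Nadir} = 10.2.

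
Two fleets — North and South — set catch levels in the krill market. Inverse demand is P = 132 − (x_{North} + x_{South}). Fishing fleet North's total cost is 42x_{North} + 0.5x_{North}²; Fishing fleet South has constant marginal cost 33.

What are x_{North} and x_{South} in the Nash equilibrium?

Fishing fleet North's profit: π = x_{North}(132 − (x_{North} + x_{South})) − 42x_{North} − 0.5x_{North}².
∂π/∂x_{North} = 90 − 3x_{North} − x_{South} = 0, so x_{North} = 30 − (1/3)x_{South}.
For South: ∂π/∂x_{South} = 99 − 2x_{South} − x_{North} = 0 ⇒ x_{South} = 49.5 − 0.5x_{North}.
Substituting the second reaction function into the first: x_{North} = 30 − (1/3)(49.5 − 0.5x_{North}), which gives (5/6)x_{North} = 13.5 ⇒ x_{North} = 16.2.
Then x_{South} = 49.5 − 0.5·16.2 = 41.4.

16.2, 41.4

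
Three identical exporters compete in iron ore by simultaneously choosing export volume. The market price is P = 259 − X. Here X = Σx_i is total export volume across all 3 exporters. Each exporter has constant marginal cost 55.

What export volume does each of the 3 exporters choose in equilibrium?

51

A representative exporter's profit is π_i = x_i(259 − X) − 55x_i, with X = x_i + Σ_{j≠i} x_j.
First-order condition: 204 − 2x_i − Σ_{j≠i} x_j = 0.
Imposing symmetry (x_j = x for all j) turns Σ_{j≠i} x_j into 2x, so 204 = 4x and x = 51.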